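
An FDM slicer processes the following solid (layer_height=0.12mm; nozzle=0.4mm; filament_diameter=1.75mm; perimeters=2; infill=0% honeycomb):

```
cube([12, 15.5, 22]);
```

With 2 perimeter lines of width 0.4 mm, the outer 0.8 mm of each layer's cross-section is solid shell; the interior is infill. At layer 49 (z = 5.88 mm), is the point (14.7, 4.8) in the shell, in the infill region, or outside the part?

outside

At z = 5.88 mm: the 12×15.5 cube contributes its full rectangle. Overall, the cross-section is a single solid region. The nearest boundary edge runs (12.00, 0.00)→(12.00, 15.50); distance from the point to it = 2.70 mm. The point is not inside any of the regions above, so it lies outside the cross-section (2.70 mm from the nearest boundary).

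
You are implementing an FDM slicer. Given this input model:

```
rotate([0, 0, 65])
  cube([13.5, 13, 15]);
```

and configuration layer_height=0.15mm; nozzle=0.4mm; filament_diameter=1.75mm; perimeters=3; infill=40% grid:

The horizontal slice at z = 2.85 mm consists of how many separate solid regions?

At z = 2.85 mm: the cube is present — its section is the full 13.5×13 rectangle; (rotated 65° about Z; rotation is an isometry so areas/perimeters/island counts are preserved). The result has 1 disconnected region.

1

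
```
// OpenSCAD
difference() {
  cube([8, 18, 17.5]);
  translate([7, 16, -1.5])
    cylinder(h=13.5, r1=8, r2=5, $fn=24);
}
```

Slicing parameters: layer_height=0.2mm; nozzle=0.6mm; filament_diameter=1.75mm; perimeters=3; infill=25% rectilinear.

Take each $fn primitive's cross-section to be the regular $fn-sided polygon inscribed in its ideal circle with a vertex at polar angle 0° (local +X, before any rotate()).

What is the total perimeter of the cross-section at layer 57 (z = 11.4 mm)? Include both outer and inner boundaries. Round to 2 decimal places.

50.43 mm

At z = 11.4 mm: the cube is present — its section is the full 8×18 rectangle (perimeter 52.00 mm); the cone at (7, 16) contributes a regular 24-gon of circumradius 5.133 (interpolated between r1=8 and r2=5 at t=0.956) (perimeter = 2·24·5.133·sin(180°/24) = 32.16 mm); Taking the first minus the rest: starting from the 8×18 cube, the cone at (7, 16) partially overlaps it — only the 37.47 mm² overlap (of its 81.84 mm²) is removed, clipping the outline — boundary = 50.43 mm. Overall, the cross-section is a single solid region. Total boundary length (outer) = 50.43 mm.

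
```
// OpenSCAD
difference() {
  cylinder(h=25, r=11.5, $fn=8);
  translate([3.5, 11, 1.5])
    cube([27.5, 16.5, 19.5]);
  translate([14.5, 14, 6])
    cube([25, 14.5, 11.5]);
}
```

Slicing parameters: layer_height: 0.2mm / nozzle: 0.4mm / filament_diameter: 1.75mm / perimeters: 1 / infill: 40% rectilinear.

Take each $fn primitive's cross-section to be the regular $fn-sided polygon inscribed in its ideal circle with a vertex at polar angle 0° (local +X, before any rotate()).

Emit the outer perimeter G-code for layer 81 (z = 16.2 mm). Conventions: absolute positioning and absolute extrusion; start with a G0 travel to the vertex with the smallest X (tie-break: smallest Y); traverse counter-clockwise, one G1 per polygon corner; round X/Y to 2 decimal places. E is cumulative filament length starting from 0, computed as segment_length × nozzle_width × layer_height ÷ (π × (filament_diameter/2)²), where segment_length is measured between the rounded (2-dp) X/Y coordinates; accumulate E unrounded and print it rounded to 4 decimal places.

G0 X-11.50 Y0.00 Z16.20
G1 X-8.13 Y-8.13 E0.2927
G1 X0.00 Y-11.50 E0.5854
G1 X8.13 Y-8.13 E0.8781
G1 X11.50 Y0.00 E1.1709
G1 X8.13 Y8.13 E1.4636
G1 X0.00 Y11.50 E1.7563
G1 X-8.13 Y8.13 E2.0490
G1 X-11.50 Y0.00 E2.3417

At z = 16.2 mm: the cylinder: section is a regular 8-gon, circumradius r=11.5; the cube at (3.5, 11) (footprint 27.5×16.5) is included at this height; the cube at (14.5, 14) is present — its section is the full 25×14.5 rectangle; Subtracting the remaining from the first: starting from the r=11.5 cylinder, the 27.5×16.5 cube at (3.5, 11) misses the remaining region (no effect); the 25×14.5 cube at (14.5, 14) misses the remaining region (no effect) — 1 connected region. The outline is a single polygon with 8 vertices. Extrusion per mm of travel: 0.4 × 0.2 / (π × 0.875²) = 0.033260. Accumulating E over each segment gives final E = 2.3417.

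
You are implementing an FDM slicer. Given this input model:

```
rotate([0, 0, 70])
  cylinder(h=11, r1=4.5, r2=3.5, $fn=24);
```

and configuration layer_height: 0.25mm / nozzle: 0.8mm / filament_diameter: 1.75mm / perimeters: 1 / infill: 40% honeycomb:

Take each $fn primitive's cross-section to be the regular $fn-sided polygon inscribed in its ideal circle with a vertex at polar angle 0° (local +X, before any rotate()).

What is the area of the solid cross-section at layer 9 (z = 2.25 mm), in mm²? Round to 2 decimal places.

57.31 mm²

At z = 2.25 mm: the cone (r1=4.5→r2=3.5) has section circumradius 4.295 here — a regular 24-gon (area = (24/2)·4.295²·sin(360°/24) = 57.31 mm²); (rotated 70° about Z; rotation is an isometry so areas/perimeters/island counts are preserved). Overall, the cross-section is a single solid region. Net area = 57.31 mm².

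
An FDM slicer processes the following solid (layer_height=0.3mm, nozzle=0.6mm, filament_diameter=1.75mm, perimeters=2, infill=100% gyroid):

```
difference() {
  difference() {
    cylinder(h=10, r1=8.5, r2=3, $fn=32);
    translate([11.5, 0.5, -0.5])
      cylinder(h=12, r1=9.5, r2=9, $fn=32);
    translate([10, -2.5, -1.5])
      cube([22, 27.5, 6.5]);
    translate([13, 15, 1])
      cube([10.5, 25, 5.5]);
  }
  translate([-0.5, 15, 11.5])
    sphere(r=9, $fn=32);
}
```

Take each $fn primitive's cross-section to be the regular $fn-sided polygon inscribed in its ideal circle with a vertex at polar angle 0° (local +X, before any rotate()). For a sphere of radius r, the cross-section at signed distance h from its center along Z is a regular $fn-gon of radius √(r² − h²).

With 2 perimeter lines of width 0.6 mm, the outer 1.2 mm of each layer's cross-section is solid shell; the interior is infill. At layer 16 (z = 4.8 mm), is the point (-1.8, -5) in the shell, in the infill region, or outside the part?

At z = 4.8 mm: the cone (r1=8.5→r2=3) has section circumradius 5.860 here — a regular 32-gon; the cone at (11.5, 0.5): at t=0.442 of its height the radius interpolates to r₁+(r₂−r₁)t = 9.279, giving a regular 32-gon of that circumradius; the 22×27.5 cube at (10, -2.5) contributes its full rectangle; the cube at (13, 15) (footprint 10.5×25) is included at this height; Taking the first minus the rest: starting from the cone, the cone at (11.5, 0.5) partially overlaps it — only the 23.04 mm² overlap (of its 268.77 mm²) is removed, clipping the outline; the 22×27.5 cube at (10, -2.5) misses the remaining region (no effect); the 10.5×25 cube at (13, 15) misses the remaining region (no effect) — 1 connected region; the r=9 sphere at (-0.5, 15) slices to a regular 32-gon of circumradius 6.009 (√(r²−h²) with h=6.7 from center); Taking the first minus the rest: starting from the result so far, the r=9 sphere at (-0.5, 15) misses the remaining region (no effect) — 1 connected region. Overall, the cross-section is a single solid region. The nearest boundary edge runs (-1.14, -5.75)→(-2.24, -5.41); distance from the point to it = 0.52 mm. The point is inside the cross-section, 0.52 mm from the nearest boundary — within the 1.2 mm shell band (2 × 0.6).

shell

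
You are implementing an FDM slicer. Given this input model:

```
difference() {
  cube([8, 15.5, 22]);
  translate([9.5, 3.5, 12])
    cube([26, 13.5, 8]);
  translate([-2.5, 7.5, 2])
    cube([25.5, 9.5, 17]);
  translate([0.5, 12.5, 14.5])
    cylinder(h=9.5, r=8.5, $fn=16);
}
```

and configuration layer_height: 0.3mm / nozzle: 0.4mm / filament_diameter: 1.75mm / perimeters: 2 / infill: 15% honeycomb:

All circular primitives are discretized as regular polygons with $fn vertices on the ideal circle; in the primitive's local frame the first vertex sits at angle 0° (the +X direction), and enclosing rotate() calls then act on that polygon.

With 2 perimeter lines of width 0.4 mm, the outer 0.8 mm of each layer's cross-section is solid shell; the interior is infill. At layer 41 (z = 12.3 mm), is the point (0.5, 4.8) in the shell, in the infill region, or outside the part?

At z = 12.3 mm: the 8×15.5 cube contributes its full rectangle; the cube at (9.5, 3.5) (footprint 26×13.5) is included at this height; the cube at (-2.5, 7.5) is present — its section is the full 25.5×9.5 rectangle; the cylinder at (0.5, 12.5) is absent (z outside [14.5, 24]); Subtracting the remaining from the first: starting from the 8×15.5 cube, the 26×13.5 cube at (9.5, 3.5) misses the remaining region (no effect); the 25.5×9.5 cube at (-2.5, 7.5) partially overlaps it — only the 64.00 mm² overlap (of its 242.25 mm²) is removed, clipping the outline — 1 connected region. Overall, the cross-section is a single solid region. The nearest boundary edge runs (0.00, 0.00)→(0.00, 7.50); distance from the point to it = 0.50 mm. The point is inside the cross-section, 0.50 mm from the nearest boundary — within the 0.8 mm shell band (2 × 0.4).

shell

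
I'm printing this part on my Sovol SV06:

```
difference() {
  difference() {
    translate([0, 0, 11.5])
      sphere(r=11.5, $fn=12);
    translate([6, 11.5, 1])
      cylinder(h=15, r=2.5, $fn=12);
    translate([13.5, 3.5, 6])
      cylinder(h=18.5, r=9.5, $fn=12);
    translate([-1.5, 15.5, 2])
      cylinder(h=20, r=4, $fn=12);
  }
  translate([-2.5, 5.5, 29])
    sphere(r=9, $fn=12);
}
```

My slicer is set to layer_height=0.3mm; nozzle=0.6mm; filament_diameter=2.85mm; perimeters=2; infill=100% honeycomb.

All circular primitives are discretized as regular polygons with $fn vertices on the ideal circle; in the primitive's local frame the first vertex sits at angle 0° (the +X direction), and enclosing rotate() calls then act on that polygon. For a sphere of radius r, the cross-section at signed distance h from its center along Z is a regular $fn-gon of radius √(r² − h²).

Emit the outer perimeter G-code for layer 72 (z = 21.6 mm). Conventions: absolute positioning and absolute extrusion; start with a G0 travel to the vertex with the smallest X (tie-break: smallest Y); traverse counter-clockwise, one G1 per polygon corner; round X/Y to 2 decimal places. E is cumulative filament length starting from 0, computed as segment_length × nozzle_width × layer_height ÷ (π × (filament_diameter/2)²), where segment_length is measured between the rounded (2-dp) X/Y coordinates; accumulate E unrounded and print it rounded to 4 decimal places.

At z = 21.6 mm: the sphere: section is a regular 12-gon, circumradius = √(r²−h²) = √(11.5²−10.1²) = 5.499; the cylinder at (6, 11.5) does not reach this height (z outside [1, 16]); the cylinder at (13.5, 3.5): section is a regular 12-gon, circumradius r=9.5; the r=4 cylinder at (-1.5, 15.5) gives a regular 12-gon of circumradius 4 (constant along its height); Subtracting the remaining from the first: starting from the r=11.5 sphere, the r=9.5 cylinder at (13.5, 3.5) partially overlaps it — only the 2.05 mm² overlap (of its 270.75 mm²) is removed, clipping the outline; the r=4 cylinder at (-1.5, 15.5) misses the remaining region (no effect) — 1 connected region; the r=9 sphere at (-2.5, 5.5) slices to a regular 12-gon of circumradius 5.122 (√(r²−h²) with h=7.4 from center); Taking the first minus the rest: starting from that combined region, the r=9 sphere at (-2.5, 5.5) partially overlaps it — only the 25.58 mm² overlap (of its 78.72 mm²) is removed, clipping the outline — 1 connected region. The outline is a single polygon with 16 vertices. Extrusion per mm of travel: 0.6 × 0.3 / (π × 1.425²) = 0.028216. Accumulating E over each segment gives final E = 0.9623.

G0 X-5.50 Y0.00 Z21.60
G1 X-4.76 Y-2.75 E0.0804
G1 X-2.75 Y-4.76 E0.1606
G1 X0.00 Y-5.50 E0.2409
G1 X2.75 Y-4.76 E0.3213
G1 X4.76 Y-2.75 E0.4015
G1 X5.22 Y-1.05 E0.4512
G1 X4.00 Y3.50 E0.5841
G1 X4.00 Y3.51 E0.5844
G1 X2.75 Y4.76 E0.6342
G1 X2.45 Y4.84 E0.6430
G1 X1.94 Y2.94 E0.6985
G1 X0.06 Y1.06 E0.7735
G1 X-2.50 Y0.38 E0.8483
G1 X-5.06 Y1.06 E0.9230
G1 X-5.18 Y1.18 E0.9278
G1 X-5.50 Y0.00 E0.9623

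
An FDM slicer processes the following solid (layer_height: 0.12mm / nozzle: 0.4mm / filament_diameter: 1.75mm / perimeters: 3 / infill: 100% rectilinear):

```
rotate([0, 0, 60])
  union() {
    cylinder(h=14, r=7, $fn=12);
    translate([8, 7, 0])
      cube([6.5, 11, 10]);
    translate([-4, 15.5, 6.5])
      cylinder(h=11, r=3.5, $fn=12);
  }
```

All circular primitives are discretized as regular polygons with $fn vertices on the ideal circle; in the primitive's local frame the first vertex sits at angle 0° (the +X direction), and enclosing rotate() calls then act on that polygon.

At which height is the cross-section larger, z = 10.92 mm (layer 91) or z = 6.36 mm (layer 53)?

Layer 91 (z = 10.92): the r=7 cylinder gives a regular 12-gon of circumradius 7 (constant along its height) (area = (12/2)·7.000²·sin(360°/12) = 147.00 mm²); the cube at (8, 7) does not reach this height (z outside [0, 10]); the r=3.5 cylinder at (-4, 15.5) gives a regular 12-gon of circumradius 3.5 (constant along its height) (area = (12/2)·3.500²·sin(360°/12) = 36.75 mm²); Merging all regions: the 2 present regions are separate (no shared area or edge), so areas and boundary lengths simply add and each stays a separate island — area = 183.75 mm²; (rotated 60° about Z; rotation is an isometry so areas/perimeters/island counts are preserved). So its area = 183.75 mm². Layer 53 (z = 6.36): the r=7 cylinder gives a regular 12-gon of circumradius 7 (constant along its height) (area = (12/2)·7.000²·sin(360°/12) = 147.00 mm²); the cube at (8, 7) is present — its section is the full 6.5×11 rectangle (area 71.50 mm²); the cylinder at (-4, 15.5) is absent (z outside [6.5, 17.5]); Taking the union: the 2 present regions are separate (no shared area or edge), so areas and boundary lengths simply add and each stays a separate island — area = 218.50 mm²; (rotated 60° about Z; rotation is an isometry so areas/perimeters/island counts are preserved). So its area = 218.50 mm². Layer 53 is larger (218.50 vs 183.75 mm²).

layer 53 (z = 6.36 mm)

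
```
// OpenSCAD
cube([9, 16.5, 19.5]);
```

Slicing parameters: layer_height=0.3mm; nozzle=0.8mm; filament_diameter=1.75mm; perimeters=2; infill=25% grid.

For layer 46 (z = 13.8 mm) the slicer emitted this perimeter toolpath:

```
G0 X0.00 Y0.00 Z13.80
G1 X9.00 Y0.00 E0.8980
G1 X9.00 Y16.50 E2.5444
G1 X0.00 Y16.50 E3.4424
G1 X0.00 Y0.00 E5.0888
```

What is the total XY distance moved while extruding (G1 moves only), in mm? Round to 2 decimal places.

51.00 mm

Sum the Euclidean lengths of each G1 segment: total = 51.00 mm.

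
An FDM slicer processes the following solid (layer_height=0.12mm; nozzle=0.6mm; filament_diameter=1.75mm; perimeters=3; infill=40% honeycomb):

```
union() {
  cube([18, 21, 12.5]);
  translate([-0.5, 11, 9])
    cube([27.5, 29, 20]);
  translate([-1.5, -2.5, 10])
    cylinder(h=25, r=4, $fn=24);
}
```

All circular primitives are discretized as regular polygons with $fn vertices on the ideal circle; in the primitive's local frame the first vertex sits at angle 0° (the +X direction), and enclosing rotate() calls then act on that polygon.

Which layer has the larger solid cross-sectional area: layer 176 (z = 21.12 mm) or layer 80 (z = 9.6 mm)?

layer 80 (z = 9.6 mm)

Layer 176 (z = 21.12): the cube is not intersected at this z (z outside [0, 12.5]); the 27.5×29 cube at (-0.5, 11) contributes its full rectangle (area 797.50 mm²); the cylinder at (-1.5, -2.5): section is a regular 24-gon, circumradius r=4 (area = (24/2)·4.000²·sin(360°/24) = 49.69 mm²); Taking the union: the 2 present regions are separate (no shared area or edge), so areas and boundary lengths simply add and each stays a separate island — area = 847.19 mm². So its area = 847.19 mm². Layer 80 (z = 9.6): the cube is present — its section is the full 18×21 rectangle (area 378.00 mm²); the cube at (-0.5, 11) is present — its section is the full 27.5×29 rectangle (area 797.50 mm²); the cylinder at (-1.5, -2.5) does not reach this height (z outside [10, 35]); Taking the union: the regions partially overlap — summed areas 1175.50 mm² minus the doubly-counted overlap 180.00 mm² gives 995.50 mm² — area = 995.50 mm². So its area = 995.50 mm². Layer 80 is larger (995.50 vs 847.19 mm²).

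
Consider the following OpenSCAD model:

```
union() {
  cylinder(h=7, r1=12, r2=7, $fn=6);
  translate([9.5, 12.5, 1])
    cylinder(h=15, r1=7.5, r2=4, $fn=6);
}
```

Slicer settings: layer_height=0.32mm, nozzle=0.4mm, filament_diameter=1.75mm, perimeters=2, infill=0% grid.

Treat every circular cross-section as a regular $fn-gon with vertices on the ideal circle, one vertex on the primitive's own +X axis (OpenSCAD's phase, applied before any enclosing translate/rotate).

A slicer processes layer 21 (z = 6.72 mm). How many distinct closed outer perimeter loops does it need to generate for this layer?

2

At z = 6.72 mm: the cone (r1=12→r2=7) has section circumradius 7.200 here — a regular 6-gon; the cone at (9.5, 12.5) contributes a regular 6-gon of circumradius 6.165 (interpolated between r1=7.5 and r2=4 at t=0.381); Merging all regions: the 2 present regions are separate (no shared area or edge), so areas and boundary lengths simply add and each stays a separate island — 2 connected regions. The result has 2 disconnected regions.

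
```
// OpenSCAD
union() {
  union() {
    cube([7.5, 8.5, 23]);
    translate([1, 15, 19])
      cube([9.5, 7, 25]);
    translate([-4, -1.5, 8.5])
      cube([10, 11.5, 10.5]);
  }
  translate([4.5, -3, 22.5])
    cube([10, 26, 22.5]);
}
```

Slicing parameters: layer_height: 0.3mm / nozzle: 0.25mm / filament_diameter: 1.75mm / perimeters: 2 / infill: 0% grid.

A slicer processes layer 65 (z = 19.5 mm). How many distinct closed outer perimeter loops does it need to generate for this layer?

2

At z = 19.5 mm: the cube is present — its section is the full 7.5×8.5 rectangle; the cube at (1, 15) is present — its section is the full 9.5×7 rectangle; the cube at (-4, -1.5) is not intersected at this z (z outside [8.5, 19]); Combining (union): the 2 present regions are separate (no shared area or edge), so areas and boundary lengths simply add and each stays a separate island — 2 connected regions; the cube at (4.5, -3) is not intersected at this z (z outside [22.5, 45]); Merging all regions: only that combined region is present, so the union is just that shape — 2 connected regions. The result has 2 disconnected regions.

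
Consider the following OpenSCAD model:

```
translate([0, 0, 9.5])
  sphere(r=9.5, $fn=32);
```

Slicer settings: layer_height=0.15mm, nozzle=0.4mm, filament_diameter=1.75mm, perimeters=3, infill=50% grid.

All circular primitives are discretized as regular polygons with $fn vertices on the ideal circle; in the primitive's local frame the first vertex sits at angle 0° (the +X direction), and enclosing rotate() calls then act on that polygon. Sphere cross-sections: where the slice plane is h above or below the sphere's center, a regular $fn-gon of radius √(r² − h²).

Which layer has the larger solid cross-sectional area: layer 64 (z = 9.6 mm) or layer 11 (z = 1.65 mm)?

Layer 64 (z = 9.6): the r=9.5 sphere contributes a regular 32-gon of circumradius √(9.5²−0.1²) = 9.499 (area = (32/2)·9.499²·sin(360°/32) = 281.68 mm²). So its area = 281.68 mm². Layer 11 (z = 1.65): the sphere: section is a regular 32-gon, circumradius = √(r²−h²) = √(9.5²−7.85²) = 5.350 (area = (32/2)·5.350²·sin(360°/32) = 89.36 mm²). So its area = 89.36 mm². Layer 64 is larger (281.68 vs 89.36 mm²).

layer 64 (z = 9.6 mm)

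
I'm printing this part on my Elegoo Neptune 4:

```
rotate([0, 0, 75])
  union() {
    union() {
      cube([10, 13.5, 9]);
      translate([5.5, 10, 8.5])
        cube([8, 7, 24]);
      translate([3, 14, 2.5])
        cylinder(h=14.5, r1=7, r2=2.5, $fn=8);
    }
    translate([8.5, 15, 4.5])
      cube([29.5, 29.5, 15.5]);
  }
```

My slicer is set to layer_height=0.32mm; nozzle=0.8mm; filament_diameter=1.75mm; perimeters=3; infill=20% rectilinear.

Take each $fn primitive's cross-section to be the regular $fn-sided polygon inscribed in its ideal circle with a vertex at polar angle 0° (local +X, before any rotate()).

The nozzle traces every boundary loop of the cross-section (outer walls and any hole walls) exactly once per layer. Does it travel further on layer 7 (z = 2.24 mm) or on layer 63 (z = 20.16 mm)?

Layer 7 (z = 2.24): the cube (footprint 10×13.5) is included at this height (perimeter 47.00 mm); the cube at (5.5, 10) is absent (z outside [8.5, 32.5]); the cone at (3, 14) is absent (z outside [2.5, 17]); Combining (union): only the 10×13.5 cube is present, so the union is just that shape — boundary = 47.00 mm; the cube at (8.5, 15) does not reach this height (z outside [4.5, 20]); Combining (union): only the result so far is present, so the union is just that shape — boundary = 47.00 mm; (rotated 75° about Z; rotation is an isometry so areas/perimeters/island counts are preserved). So its perimeter = 47.00 mm. Layer 63 (z = 20.16): the cube does not reach this height (z outside [0, 9]); the 8×7 cube at (5.5, 10) contributes its full rectangle (perimeter 30.00 mm); the cone at (3, 14) does not reach this height (z outside [2.5, 17]); Combining (union): only the 8×7 cube at (5.5, 10) is present, so the union is just that shape — boundary = 30.00 mm; the cube at (8.5, 15) is not intersected at this z (z outside [4.5, 20]); Combining (union): only the result so far is present, so the union is just that shape — boundary = 30.00 mm; (whole slice rotated 75° about Z — lengths, areas and connectivity unchanged). So its perimeter = 30.00 mm. Layer 7 is larger (47.00 vs 30.00 mm).

layer 7 (z = 2.24 mm)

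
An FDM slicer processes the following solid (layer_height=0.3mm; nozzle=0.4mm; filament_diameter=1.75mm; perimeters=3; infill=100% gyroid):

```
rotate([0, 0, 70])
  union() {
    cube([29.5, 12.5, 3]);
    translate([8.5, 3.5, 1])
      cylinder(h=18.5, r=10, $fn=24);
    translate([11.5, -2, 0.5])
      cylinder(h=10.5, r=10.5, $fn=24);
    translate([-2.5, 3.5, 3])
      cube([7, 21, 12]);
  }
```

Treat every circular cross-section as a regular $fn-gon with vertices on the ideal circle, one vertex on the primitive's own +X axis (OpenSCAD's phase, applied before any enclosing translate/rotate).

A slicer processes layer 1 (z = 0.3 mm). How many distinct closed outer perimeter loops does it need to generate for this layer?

At z = 0.3 mm: the cube (footprint 29.5×12.5) is included at this height; the cylinder at (8.5, 3.5) is not intersected at this z (z outside [1, 19.5]); the cylinder at (11.5, -2) does not reach this height (z outside [0.5, 11]); the cube at (-2.5, 3.5) is not intersected at this z (z outside [3, 15]); Merging all regions: only the 29.5×12.5 cube is present, so the union is just that shape — 1 connected region; (rotated 70° about Z; rotation is an isometry so areas/perimeters/island counts are preserved). The result has 1 disconnected region.

1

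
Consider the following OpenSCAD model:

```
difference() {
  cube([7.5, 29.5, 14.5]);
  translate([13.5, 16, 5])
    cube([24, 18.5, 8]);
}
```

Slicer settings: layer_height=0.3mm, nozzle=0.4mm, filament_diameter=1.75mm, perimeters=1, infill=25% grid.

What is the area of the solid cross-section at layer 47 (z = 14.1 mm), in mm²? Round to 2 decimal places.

At z = 14.1 mm: the 7.5×29.5 cube contributes its full rectangle (area 221.25 mm²); the cube at (13.5, 16) does not reach this height (z outside [5, 13]); Subtracting the remaining from the first: none of the subtracted shapes is present at this height, so the 7.5×29.5 cube is unchanged — area = 221.25 mm². Overall, the cross-section is a single solid region. Net area = 221.25 mm².

221.25 mm²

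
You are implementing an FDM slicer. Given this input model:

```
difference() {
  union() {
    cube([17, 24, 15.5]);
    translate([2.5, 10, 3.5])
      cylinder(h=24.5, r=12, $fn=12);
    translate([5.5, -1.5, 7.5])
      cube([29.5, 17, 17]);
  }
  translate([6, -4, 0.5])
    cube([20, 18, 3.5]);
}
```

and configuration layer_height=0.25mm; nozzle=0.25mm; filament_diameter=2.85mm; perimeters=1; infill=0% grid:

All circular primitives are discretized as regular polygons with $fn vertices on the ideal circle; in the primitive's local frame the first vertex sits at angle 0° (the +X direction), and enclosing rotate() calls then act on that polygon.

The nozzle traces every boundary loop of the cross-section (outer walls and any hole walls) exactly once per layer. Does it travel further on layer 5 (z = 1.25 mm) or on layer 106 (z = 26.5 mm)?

Layer 5 (z = 1.25): the cube (footprint 17×24) is included at this height (perimeter 82.00 mm); the cylinder at (2.5, 10) is not intersected at this z (z outside [3.5, 28]); the cube at (5.5, -1.5) is not intersected at this z (z outside [7.5, 24.5]); Combining (union): only the 17×24 cube is present, so the union is just that shape — boundary = 82.00 mm; the cube at (6, -4) (footprint 20×18) is included at this height (perimeter 76.00 mm); Subtracting the remaining from the first: starting from the result so far, the 20×18 cube at (6, -4) partially overlaps it — only the 154.00 mm² overlap (of its 360.00 mm²) is removed, clipping the outline — boundary = 82.00 mm. So its perimeter = 82.00 mm. Layer 106 (z = 26.5): the cube is not intersected at this z (z outside [0, 15.5]); the r=12 cylinder at (2.5, 10) gives a regular 12-gon of circumradius 12 (constant along its height) (perimeter = 2·12·12.000·sin(180°/12) = 74.54 mm); the cube at (5.5, -1.5) is absent (z outside [7.5, 24.5]); Taking the union: only the r=12 cylinder at (2.5, 10) is present, so the union is just that shape — boundary = 74.54 mm; the cube at (6, -4) is absent (z outside [0.5, 4]); Subtracting the remaining from the first: none of the subtracted shapes is present at this height, so that combined region is unchanged — boundary = 74.54 mm. So its perimeter = 74.54 mm. Layer 5 is larger (82.00 vs 74.54 mm).

layer 5 (z = 1.25 mm)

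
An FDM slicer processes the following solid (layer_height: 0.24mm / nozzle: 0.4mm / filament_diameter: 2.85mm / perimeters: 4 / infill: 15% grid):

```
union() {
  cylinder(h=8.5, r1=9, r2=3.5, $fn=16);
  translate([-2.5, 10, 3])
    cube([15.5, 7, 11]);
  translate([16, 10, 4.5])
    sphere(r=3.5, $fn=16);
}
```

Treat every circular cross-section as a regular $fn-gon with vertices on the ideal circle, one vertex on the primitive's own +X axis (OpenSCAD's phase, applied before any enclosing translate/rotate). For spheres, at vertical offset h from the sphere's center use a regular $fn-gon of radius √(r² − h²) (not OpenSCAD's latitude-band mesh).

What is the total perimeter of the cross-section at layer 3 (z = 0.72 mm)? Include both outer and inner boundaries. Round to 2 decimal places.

At z = 0.72 mm: the cone (r1=9→r2=3.5) has section circumradius 8.534 here — a regular 16-gon (perimeter = 2·16·8.534·sin(180°/16) = 53.28 mm); the cube at (-2.5, 10) is not intersected at this z (z outside [3, 14]); the sphere at (16, 10) does not reach this height (|z−center|=3.780 > r=3.5); Merging all regions: only the cone is present, so the union is just that shape — boundary = 53.28 mm. Overall, the cross-section is a single solid region. Total boundary length (outer) = 53.28 mm.

53.28 mm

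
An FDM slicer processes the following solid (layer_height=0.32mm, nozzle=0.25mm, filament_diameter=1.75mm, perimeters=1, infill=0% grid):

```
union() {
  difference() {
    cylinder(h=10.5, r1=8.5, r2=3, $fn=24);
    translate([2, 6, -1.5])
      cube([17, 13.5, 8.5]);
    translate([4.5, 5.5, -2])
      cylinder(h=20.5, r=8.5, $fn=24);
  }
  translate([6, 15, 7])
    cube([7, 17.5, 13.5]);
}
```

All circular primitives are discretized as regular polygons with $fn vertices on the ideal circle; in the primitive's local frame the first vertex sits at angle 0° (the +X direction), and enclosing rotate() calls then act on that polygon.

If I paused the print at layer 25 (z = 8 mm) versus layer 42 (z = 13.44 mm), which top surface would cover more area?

Layer 25 (z = 8): the cone: at t=0.762 of its height the radius interpolates to r₁+(r₂−r₁)t = 4.310, giving a regular 24-gon of that circumradius (area = (24/2)·4.310²·sin(360°/24) = 57.68 mm²); the cube at (2, 6) is not intersected at this z (z outside [-1.5, 7]); the r=8.5 cylinder at (4.5, 5.5) gives a regular 24-gon of circumradius 8.5 (constant along its height) (area = (24/2)·8.500²·sin(360°/24) = 224.40 mm²); Subtracting the remaining from the first: starting from the cone (57.68 mm²), the r=8.5 cylinder at (4.5, 5.5) partially overlaps it — only the 37.13 mm² overlap (of its 224.40 mm²) is removed, clipping the outline — area = 20.55 mm²; the 7×17.5 cube at (6, 15) contributes its full rectangle (area 122.50 mm²); Combining (union): the 2 present regions are separate (no shared area or edge), so areas and boundary lengths simply add and each stays a separate island — area = 143.05 mm². So its area = 143.05 mm². Layer 42 (z = 13.44): the cone does not reach this height (z outside [0, 10.5]); the cube at (2, 6) is absent (z outside [-1.5, 7]); the r=8.5 cylinder at (4.5, 5.5) contributes a regular 24-gon of circumradius 8.5 (area = (24/2)·8.500²·sin(360°/24) = 224.40 mm²); After the difference (first − rest): the first operand is absent here, so nothing remains; the cube at (6, 15) (footprint 7×17.5) is included at this height (area 122.50 mm²); Merging all regions: only the 7×17.5 cube at (6, 15) is present, so the union is just that shape — area = 122.50 mm². So its area = 122.50 mm². Layer 25 is larger (143.05 vs 122.50 mm²).

layer 25 (z = 8 mm)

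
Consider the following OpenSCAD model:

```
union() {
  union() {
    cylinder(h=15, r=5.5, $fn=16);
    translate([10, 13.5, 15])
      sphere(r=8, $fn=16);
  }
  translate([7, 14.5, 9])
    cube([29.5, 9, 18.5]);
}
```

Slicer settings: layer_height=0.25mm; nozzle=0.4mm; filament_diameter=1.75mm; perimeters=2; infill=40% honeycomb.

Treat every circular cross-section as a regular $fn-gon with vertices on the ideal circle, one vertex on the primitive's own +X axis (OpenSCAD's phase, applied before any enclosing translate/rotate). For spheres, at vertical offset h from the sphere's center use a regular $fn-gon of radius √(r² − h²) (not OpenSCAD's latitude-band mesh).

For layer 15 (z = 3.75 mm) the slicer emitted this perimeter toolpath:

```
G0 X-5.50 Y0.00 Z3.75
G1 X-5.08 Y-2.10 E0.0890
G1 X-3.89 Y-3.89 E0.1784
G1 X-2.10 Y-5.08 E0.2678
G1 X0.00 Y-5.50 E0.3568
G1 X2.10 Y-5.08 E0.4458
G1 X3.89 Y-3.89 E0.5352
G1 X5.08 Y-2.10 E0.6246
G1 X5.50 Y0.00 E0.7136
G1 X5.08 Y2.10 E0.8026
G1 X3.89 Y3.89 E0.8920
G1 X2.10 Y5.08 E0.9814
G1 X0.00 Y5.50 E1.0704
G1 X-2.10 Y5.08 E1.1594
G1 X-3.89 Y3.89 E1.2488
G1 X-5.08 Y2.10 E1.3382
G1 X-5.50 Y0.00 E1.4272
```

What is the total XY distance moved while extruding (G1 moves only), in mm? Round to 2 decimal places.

34.33 mm

Sum the Euclidean lengths of each G1 segment: total = 34.33 mm.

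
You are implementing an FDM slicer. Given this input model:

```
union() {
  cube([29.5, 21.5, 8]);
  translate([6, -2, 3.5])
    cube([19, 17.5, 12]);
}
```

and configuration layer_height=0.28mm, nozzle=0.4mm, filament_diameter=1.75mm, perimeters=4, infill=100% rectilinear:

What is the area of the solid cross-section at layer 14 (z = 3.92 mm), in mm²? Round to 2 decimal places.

672.25 mm²

At z = 3.92 mm: the 29.5×21.5 cube contributes its full rectangle (area 634.25 mm²); the cube at (6, -2) (footprint 19×17.5) is included at this height (area 332.50 mm²); Taking the union: the regions partially overlap — summed areas 966.75 mm² minus the doubly-counted overlap 294.50 mm² gives 672.25 mm² — area = 672.25 mm². Overall, the cross-section is a single solid region. Net area = 672.25 mm².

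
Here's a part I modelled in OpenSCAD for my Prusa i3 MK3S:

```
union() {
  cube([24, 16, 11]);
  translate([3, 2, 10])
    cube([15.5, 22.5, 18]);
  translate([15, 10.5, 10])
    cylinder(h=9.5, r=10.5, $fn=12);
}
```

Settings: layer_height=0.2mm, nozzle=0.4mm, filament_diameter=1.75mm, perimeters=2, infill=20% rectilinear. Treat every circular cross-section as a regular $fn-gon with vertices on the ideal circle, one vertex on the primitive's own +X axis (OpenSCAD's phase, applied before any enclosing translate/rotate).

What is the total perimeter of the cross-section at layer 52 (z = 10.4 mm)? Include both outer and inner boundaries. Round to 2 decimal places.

94.94 mm

At z = 10.4 mm: the 24×16 cube contributes its full rectangle (perimeter 80.00 mm); the cube at (3, 2) (footprint 15.5×22.5) is included at this height (perimeter 76.00 mm); the cylinder at (15, 10.5): section is a regular 12-gon, circumradius r=10.5 (perimeter = 2·12·10.500·sin(180°/12) = 65.22 mm); Merging all regions: the regions partially overlap (shared area 526.22 mm²), so the edge portions inside another operand are dropped and the merged outline is re-measured after clipping — boundary = 94.94 mm. Overall, the cross-section is a single solid region. Total boundary length (outer) = 94.94 mm.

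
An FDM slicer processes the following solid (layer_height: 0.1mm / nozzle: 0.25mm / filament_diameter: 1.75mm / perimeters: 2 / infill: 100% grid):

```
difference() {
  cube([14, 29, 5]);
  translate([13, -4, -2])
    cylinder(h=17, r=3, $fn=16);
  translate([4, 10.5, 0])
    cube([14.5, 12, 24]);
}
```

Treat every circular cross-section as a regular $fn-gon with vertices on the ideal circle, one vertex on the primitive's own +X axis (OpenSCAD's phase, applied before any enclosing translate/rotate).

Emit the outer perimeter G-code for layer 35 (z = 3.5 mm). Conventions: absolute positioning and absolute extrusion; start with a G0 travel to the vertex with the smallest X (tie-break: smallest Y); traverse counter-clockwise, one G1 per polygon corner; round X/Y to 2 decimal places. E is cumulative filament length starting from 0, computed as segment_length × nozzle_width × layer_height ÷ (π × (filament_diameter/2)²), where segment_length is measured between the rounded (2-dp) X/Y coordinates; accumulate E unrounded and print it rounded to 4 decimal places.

G0 X0.00 Y0.00 Z3.50
G1 X14.00 Y0.00 E0.1455
G1 X14.00 Y10.50 E0.2546
G1 X4.00 Y10.50 E0.3586
G1 X4.00 Y22.50 E0.4833
G1 X14.00 Y22.50 E0.5872
G1 X14.00 Y29.00 E0.6548
G1 X0.00 Y29.00 E0.8003
G1 X0.00 Y0.00 E1.1017

At z = 3.5 mm: the cube is present — its section is the full 14×29 rectangle; the r=3 cylinder at (13, -4) contributes a regular 16-gon of circumradius 3; the cube at (4, 10.5) is present — its section is the full 14.5×12 rectangle; Taking the first minus the rest: starting from the 14×29 cube, the r=3 cylinder at (13, -4) misses the remaining region (no effect); the 14.5×12 cube at (4, 10.5) partially overlaps it — only the 120.00 mm² overlap (of its 174.00 mm²) is removed, clipping the outline — 1 connected region. The outline is a single polygon with 8 vertices. Extrusion per mm of travel: 0.25 × 0.1 / (π × 0.875²) = 0.010394. Accumulating E over each segment gives final E = 1.1017.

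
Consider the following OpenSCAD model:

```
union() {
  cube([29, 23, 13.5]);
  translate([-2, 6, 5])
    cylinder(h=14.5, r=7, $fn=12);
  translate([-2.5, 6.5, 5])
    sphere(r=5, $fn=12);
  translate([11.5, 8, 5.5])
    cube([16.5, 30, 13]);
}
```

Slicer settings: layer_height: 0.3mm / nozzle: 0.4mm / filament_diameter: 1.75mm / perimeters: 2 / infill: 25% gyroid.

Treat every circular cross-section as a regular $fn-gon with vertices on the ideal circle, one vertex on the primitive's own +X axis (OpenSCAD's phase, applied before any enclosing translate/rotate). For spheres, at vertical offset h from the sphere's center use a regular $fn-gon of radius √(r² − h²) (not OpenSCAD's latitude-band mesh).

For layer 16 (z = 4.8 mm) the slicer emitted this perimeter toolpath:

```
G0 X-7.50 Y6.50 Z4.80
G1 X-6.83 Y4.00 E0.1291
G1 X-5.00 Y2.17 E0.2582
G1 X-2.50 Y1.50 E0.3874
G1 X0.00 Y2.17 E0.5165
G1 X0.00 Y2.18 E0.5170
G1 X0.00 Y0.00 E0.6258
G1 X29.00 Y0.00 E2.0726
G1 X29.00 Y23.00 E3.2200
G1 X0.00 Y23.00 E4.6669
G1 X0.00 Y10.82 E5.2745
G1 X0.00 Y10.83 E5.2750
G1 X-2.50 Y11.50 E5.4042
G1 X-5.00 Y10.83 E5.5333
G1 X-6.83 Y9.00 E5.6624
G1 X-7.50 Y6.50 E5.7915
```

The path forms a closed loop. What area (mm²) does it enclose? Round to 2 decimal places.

Apply the shoelace formula to the sequence of (X, Y) vertices; enclosed area = 727.82 mm².

727.82 mm²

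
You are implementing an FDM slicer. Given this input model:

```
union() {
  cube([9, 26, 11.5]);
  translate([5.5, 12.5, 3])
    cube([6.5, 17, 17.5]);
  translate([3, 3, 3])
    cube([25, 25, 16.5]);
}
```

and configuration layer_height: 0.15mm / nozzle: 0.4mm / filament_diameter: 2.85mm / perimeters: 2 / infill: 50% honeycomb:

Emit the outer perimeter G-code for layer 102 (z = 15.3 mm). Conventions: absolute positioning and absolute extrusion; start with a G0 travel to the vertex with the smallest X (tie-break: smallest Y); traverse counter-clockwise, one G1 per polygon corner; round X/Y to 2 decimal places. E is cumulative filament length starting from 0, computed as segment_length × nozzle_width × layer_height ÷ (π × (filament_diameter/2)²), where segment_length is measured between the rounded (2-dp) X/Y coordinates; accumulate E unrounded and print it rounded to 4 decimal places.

At z = 15.3 mm: the cube does not reach this height (z outside [0, 11.5]); the cube at (5.5, 12.5) is present — its section is the full 6.5×17 rectangle; the cube at (3, 3) (footprint 25×25) is included at this height; Merging all regions: the regions partially overlap (shared area 100.75 mm²), so overlapping operands fuse into one piece — 1 connected region. The outline is a single polygon with 8 vertices. Extrusion per mm of travel: 0.4 × 0.15 / (π × 1.425²) = 0.009405. Accumulating E over each segment gives final E = 0.9687.

G0 X3.00 Y3.00 Z15.30
G1 X28.00 Y3.00 E0.2351
G1 X28.00 Y28.00 E0.4703
G1 X12.00 Y28.00 E0.6207
G1 X12.00 Y29.50 E0.6349
G1 X5.50 Y29.50 E0.6960
G1 X5.50 Y28.00 E0.7101
G1 X3.00 Y28.00 E0.7336
G1 X3.00 Y3.00 E0.9687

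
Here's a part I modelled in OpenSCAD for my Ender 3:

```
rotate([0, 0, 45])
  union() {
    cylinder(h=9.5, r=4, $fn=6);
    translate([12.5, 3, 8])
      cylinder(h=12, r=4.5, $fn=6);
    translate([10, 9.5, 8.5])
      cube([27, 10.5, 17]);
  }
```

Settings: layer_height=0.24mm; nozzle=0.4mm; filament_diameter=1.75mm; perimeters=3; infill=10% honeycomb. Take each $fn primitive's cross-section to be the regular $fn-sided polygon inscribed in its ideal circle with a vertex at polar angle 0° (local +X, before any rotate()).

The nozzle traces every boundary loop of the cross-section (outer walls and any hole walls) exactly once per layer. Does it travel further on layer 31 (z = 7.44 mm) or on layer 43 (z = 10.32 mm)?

layer 43 (z = 10.32 mm)

Layer 31 (z = 7.44): the cylinder: section is a regular 6-gon, circumradius r=4 (perimeter = 2·6·4.000·sin(180°/6) = 24.00 mm); the cylinder at (12.5, 3) is not intersected at this z (z outside [8, 20]); the cube at (10, 9.5) is not intersected at this z (z outside [8.5, 25.5]); Taking the union: only the r=4 cylinder is present, so the union is just that shape — boundary = 24.00 mm; (whole slice rotated 45° about Z — lengths, areas and connectivity unchanged). So its perimeter = 24.00 mm. Layer 43 (z = 10.32): the cylinder is not intersected at this z (z outside [0, 9.5]); the r=4.5 cylinder at (12.5, 3) gives a regular 6-gon of circumradius 4.5 (constant along its height) (perimeter = 2·6·4.500·sin(180°/6) = 27.00 mm); the 27×10.5 cube at (10, 9.5) contributes its full rectangle (perimeter 75.00 mm); Merging all regions: the 2 present regions are separate (no shared area or edge), so areas and boundary lengths simply add and each stays a separate island — boundary = 102.00 mm; (whole slice rotated 45° about Z — lengths, areas and connectivity unchanged). So its perimeter = 102.00 mm. Layer 43 is larger (102.00 vs 24.00 mm).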